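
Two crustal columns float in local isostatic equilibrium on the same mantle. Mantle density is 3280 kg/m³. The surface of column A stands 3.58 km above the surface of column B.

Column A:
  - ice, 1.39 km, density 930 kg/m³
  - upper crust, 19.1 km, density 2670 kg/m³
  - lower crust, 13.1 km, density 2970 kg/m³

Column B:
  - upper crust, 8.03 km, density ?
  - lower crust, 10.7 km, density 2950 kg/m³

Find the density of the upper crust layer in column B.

Take the compensation level at the base of the deeper column (depth z_c below the surface of column A) and equate Σ ρ_i t_i down to z_c; mantle fills any gap and the z_c terms cancel.
Column A: 1.39×930 + 19.1×2670 + 13.1×2970 + (z_c − 33.59)×3280
Column B: 3.58×0 + 8.03×ρ + 10.7×2950 + (z_c − 3.58 − 18.73)×3280
The z_c×3280 term appears on both sides and cancels. Collect the known terms of each column as K = Σ(ρt)_known − 3280 × (depth of known layers): K_A = 91196.7 − 3280×33.59 = −18978.5; K_B = 31565 − 3280×(3.58 + 18.73) = −41611.8.
Balance: K_A = K_B + 8.03×ρ, so ρ = (K_A − K_B)/8.03 = 22633.3/8.03 = 2820 kg/m³.

2820 kg/m³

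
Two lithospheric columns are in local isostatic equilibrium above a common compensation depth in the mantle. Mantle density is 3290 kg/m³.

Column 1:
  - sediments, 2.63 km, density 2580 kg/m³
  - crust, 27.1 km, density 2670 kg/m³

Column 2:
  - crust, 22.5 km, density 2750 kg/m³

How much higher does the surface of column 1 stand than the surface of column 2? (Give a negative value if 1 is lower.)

1.98 km

For any compensation level in the mantle, the mantle terms cancel and isostasy reduces to e = (Σt_1 − Σt_2) − (Σ(ρt)_1 − Σ(ρt)_2) / ρ_m.
Σt_1 = 29.73 km; Σt_2 = 22.5 km; Σ(ρt)_1 = 79142.4; Σ(ρt)_2 = 61875 (in km·kg/m³).
e = (29.73 − 22.5) − (79142.4 − 61875) / 3290 = 1.98 km.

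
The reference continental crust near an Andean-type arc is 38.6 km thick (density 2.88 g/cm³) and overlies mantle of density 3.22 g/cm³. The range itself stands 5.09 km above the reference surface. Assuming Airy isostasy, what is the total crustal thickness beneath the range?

Root depth r = h ρ_c / (ρ_m − ρ_c) = 5.09 km × 2.88 / 0.34 = 43.12 km.
Total thickness = T + h + r = 38.6 km + 5.09 km + 43.12 km = 86.8 km.

86.8 km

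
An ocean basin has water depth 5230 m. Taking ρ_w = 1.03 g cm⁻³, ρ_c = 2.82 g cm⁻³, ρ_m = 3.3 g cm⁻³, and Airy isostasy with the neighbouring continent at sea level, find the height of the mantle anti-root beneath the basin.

Equating mass per unit area of the two columns: replacing crust with seawater at the top is compensated by replacing crust with mantle at the base: d (ρ_c − ρ_w) = a (ρ_m − ρ_c).
a = d (ρ_c − ρ_w)/(ρ_m − ρ_c) = 5230 m × 1.79/0.48 = 19500 m.

19500 m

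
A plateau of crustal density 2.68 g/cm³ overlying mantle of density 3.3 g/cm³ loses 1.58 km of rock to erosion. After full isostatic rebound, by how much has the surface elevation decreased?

0.297 km

Rebound u = e ρ_c/ρ_m = 1.58 km × 2.68/3.3 = 1.283 km.
Net surface drop = e − u = 1.58 km − 1.283 km = e (ρ_m − ρ_c)/ρ_m = 0.297 km.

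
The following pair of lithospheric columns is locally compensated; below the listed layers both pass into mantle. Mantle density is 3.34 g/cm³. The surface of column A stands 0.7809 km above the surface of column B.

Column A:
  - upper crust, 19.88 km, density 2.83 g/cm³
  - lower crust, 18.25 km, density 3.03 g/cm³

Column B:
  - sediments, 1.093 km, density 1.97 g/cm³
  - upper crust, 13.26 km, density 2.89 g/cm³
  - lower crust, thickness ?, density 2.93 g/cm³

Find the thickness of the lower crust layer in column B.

14 km

Take the compensation level at the base of the deeper column (depth z_c below the surface of column A) and equate Σ ρ_i t_i down to z_c; mantle fills any gap and the z_c terms cancel.
Column A: 19.88×2.83 + 18.25×3.03 + (z_c − 38.13)×3.34
Column B: 0.7809×0 + 1.093×1.97 + 13.26×2.89 + x×2.93 + (z_c − 0.7809 − 14.353 − x)×3.34
The z_c×3.34 term appears on both sides and cancels. Collect the known terms of each column as K = Σ(ρt)_known − 3.34 × (depth of known layers): K_A = 111.5579 − 3.34×38.13 = −15.7963; K_B = 40.47461 − 3.34×(0.7809 + 14.353) = −10.072616.
Balance: K_A = K_B − x×(3.34 − 2.93), so x = (K_B − K_A)/(3.34 − 2.93) = 5.72368/0.41 = 14 km.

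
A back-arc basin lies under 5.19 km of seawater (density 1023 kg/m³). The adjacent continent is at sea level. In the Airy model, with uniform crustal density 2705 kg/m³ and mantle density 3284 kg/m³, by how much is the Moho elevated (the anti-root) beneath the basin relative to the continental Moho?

15.1 km

Isostatic balance requires: replacing crust with seawater at the top is compensated by replacing crust with mantle at the base: d (ρ_c − ρ_w) = a (ρ_m − ρ_c).
a = d (ρ_c − ρ_w)/(ρ_m − ρ_c) = 5.19 km × 1682/579 = 15.1 km.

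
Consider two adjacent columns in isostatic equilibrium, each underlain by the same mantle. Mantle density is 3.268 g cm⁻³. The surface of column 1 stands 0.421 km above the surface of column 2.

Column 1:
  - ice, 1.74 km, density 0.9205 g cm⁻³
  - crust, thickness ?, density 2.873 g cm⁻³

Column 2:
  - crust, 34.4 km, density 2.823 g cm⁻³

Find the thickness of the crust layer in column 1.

Take the compensation level at the base of the deeper column (depth z_c below the surface of column 1) and equate Σ ρ_i t_i down to z_c; mantle fills any gap and the z_c terms cancel.
Column 1: 1.74×0.9205 + x×2.873 + (z_c − 1.74 − x)×3.268
Column 2: 0.421×0 + 34.4×2.823 + (z_c − 0.421 − 34.4)×3.268
The z_c×3.268 term appears on both sides and cancels. Collect the known terms of each column as K = Σ(ρt)_known − 3.268 × (depth of known layers): K_1 = 1.60167 − 3.268×1.74 = −4.08465; K_2 = 97.1112 − 3.268×(0.421 + 34.4) = −16.683828.
Balance: K_1 − x×(3.268 − 2.873) = K_2, so x = (K_1 − K_2)/(3.268 − 2.873) = 12.5992/0.395 = 31.9 km.

31.9 km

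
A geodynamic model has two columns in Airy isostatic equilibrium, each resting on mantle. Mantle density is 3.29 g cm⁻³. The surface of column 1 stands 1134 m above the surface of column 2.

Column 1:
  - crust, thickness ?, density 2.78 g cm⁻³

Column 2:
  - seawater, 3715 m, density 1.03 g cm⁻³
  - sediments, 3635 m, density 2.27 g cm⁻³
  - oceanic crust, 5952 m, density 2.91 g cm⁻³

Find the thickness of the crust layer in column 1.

35500 m

Take the compensation level at the base of the deeper column (depth z_c below the surface of column 1) and equate Σ ρ_i t_i down to z_c; mantle fills any gap and the z_c terms cancel.
Column 1: x×2.78 + (z_c − 0 − x)×3.29
Column 2: 1134×0 + 3715×1.03 + 3635×2.27 + 5952×2.91 + (z_c − 1134 − 13302)×3.29
The z_c×3.29 term appears on both sides and cancels. Collect the known terms of each column as K = Σ(ρt)_known − 3.29 × (depth of known layers): K_1 = 0 − 3.29×0 = 0; K_2 = 29398.22 − 3.29×(1134 + 13302) = −18096.22.
Balance: K_1 − x×(3.29 − 2.78) = K_2, so x = (K_1 − K_2)/(3.29 − 2.78) = 18096.2/0.51 = 35500 m.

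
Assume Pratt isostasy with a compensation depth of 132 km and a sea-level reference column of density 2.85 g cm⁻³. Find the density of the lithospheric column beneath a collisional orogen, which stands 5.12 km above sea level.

2.74 g cm⁻³

Pratt balance: ρ_ref D = ρ (D + h).
ρ = ρ_ref D/(D + h) = 2.85 × 132 km/(132 km + 5.12 km) = 2.74 g cm⁻³.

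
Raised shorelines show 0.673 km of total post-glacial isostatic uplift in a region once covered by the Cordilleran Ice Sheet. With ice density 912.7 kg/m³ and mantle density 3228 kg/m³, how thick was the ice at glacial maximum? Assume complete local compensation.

2.38 km

u = t ρ_ice/ρ_m → t = u ρ_m/ρ_ice = 0.673 km × 3228/912.7 = 2.38 km.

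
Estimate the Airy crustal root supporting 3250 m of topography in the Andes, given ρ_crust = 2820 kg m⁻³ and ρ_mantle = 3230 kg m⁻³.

22400 m

For local isostatic compensation: the weight of the topography is balanced by the buoyancy of the root, ρ_c h = (ρ_m − ρ_c) r.
r = h · ρ_c / (ρ_m − ρ_c) = 3250 m × 2820 / (3230 − 2820) = 22400 m.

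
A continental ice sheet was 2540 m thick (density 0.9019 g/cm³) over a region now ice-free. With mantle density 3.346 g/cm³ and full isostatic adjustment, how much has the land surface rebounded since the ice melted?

685 m

Removing the load lets mantle flow back in; uplift u satisfies ρ_ice t = ρ_m u.
u = t ρ_ice/ρ_m = 2540 m × 0.9019/3.346 = 685 m.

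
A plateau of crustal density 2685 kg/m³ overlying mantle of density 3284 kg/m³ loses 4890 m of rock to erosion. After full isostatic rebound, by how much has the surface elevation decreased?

Rebound u = e ρ_c/ρ_m = 4890 m × 2685/3284 = 3998 m.
Net surface drop = e − u = 4890 m − 3998 m = e (ρ_m − ρ_c)/ρ_m = 892 m.

892 m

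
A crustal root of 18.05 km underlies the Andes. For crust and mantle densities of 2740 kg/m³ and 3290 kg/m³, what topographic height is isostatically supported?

Equating mass per unit area of the two columns: ρ_c h = (ρ_m − ρ_c) r.
h = r (ρ_m − ρ_c) / ρ_c = 18.05 km × (3290 − 2740) / 2740 = 3.62 km.

3.62 km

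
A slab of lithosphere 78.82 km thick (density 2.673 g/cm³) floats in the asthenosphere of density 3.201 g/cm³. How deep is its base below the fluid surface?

Draft d = t ρ_obj/ρ_fluid = 78.82 km × 2.673/3.201 = 65.8 km.

65.8 km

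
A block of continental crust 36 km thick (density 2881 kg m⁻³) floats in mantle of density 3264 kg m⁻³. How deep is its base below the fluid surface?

Draft d = t ρ_obj/ρ_fluid = 36 km × 2881/3264 = 31.8 km.

31.8 km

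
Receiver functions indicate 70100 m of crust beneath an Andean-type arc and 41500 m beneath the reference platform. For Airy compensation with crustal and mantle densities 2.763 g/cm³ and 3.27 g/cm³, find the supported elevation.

4430 m

Excess crust Δ = 70100 m − 41500 m = 28600 m, split between elevation h and root r with h + r = Δ.
Airy balance ρ_c h = (ρ_m − ρ_c) r gives r = h ρ_c/(ρ_m − ρ_c), so h (1 + ρ_c/(ρ_m − ρ_c)) = Δ, i.e. h = Δ (ρ_m − ρ_c)/ρ_m.
h = 28600 m × 0.507/3.27 = 4430 m.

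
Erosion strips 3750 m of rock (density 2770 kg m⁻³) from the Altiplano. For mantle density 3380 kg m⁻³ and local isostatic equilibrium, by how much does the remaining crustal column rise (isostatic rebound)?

3070 m

Unloading: uplift u = e ρ_c/ρ_m = 3750 m × 2770/3380 = 3070 m.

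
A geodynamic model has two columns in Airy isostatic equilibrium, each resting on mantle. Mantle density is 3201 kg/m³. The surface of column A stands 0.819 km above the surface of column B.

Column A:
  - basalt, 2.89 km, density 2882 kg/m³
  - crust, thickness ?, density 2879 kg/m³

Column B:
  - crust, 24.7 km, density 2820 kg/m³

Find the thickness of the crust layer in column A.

34.5 km

Take the compensation level at the base of the deeper column (depth z_c below the surface of column A) and equate Σ ρ_i t_i down to z_c; mantle fills any gap and the z_c terms cancel.
Column A: 2.89×2882 + x×2879 + (z_c − 2.89 − x)×3201
Column B: 0.819×0 + 24.7×2820 + (z_c − 0.819 − 24.7)×3201
The z_c×3201 term appears on both sides and cancels. Collect the known terms of each column as K = Σ(ρt)_known − 3201 × (depth of known layers): K_A = 8328.98 − 3201×2.89 = −921.91; K_B = 69654 − 3201×(0.819 + 24.7) = −12032.319.
Balance: K_A − x×(3201 − 2879) = K_B, so x = (K_A − K_B)/(3201 − 2879) = 11110.4/322 = 34.5 km.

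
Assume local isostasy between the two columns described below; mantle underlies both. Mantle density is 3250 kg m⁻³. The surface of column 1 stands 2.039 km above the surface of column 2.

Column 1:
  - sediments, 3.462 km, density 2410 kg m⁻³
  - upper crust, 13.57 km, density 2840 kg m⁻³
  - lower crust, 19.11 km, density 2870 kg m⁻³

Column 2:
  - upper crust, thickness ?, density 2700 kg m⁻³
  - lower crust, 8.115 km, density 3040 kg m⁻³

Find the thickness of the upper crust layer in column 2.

Take the compensation level at the base of the deeper column (depth z_c below the surface of column 1) and equate Σ ρ_i t_i down to z_c; mantle fills any gap and the z_c terms cancel.
Column 1: 3.462×2410 + 13.57×2840 + 19.11×2870 + (z_c − 36.142)×3250
Column 2: 2.039×0 + x×2700 + 8.115×3040 + (z_c − 2.039 − 8.115 − x)×3250
The z_c×3250 term appears on both sides and cancels. Collect the known terms of each column as K = Σ(ρt)_known − 3250 × (depth of known layers): K_1 = 101727.92 − 3250×36.142 = −15733.58; K_2 = 24669.6 − 3250×(2.039 + 8.115) = −8330.9.
Balance: K_1 = K_2 − x×(3250 − 2700), so x = (K_2 − K_1)/(3250 − 2700) = 7402.68/550 = 13.5 km.

13.5 km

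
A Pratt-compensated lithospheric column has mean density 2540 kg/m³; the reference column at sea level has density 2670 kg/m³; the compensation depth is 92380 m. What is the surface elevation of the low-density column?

ρ_ref D = ρ (D + h) → h = D (ρ_ref − ρ)/ρ.
h = 92380 m × (2670 − 2540)/2540 = 4730 m.

4730 m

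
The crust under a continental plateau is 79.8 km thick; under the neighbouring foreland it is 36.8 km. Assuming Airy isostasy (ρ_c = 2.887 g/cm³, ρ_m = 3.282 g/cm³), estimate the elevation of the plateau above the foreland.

Excess crust Δ = 79.8 km − 36.8 km = 43 km, split between elevation h and root r with h + r = Δ.
Airy balance ρ_c h = (ρ_m − ρ_c) r gives r = h ρ_c/(ρ_m − ρ_c), so h (1 + ρ_c/(ρ_m − ρ_c)) = Δ, i.e. h = Δ (ρ_m − ρ_c)/ρ_m.
h = 43 km × 0.395/3.282 = 5.18 km.

5.18 km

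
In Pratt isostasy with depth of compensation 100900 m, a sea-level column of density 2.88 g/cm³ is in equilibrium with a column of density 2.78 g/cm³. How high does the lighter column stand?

ρ_ref D = ρ (D + h) → h = D (ρ_ref − ρ)/ρ.
h = 100900 m × (2.88 − 2.78)/2.78 = 3630 m.

3630 m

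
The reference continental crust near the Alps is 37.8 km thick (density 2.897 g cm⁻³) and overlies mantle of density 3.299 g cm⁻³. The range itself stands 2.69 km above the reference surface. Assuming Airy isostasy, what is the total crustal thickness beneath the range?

Root depth r = h ρ_c / (ρ_m − ρ_c) = 2.69 km × 2.897 / 0.402 = 19.39 km.
Total thickness = T + h + r = 37.8 km + 2.69 km + 19.39 km = 59.9 km.

59.9 km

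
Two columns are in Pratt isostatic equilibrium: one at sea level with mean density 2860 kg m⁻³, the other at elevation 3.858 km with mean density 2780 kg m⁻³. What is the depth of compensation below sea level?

ρ_ref D = ρ (D + h) → D (ρ_ref − ρ) = ρ h.
D = ρ h/(ρ_ref − ρ) = 2780 × 3.858 km/(2860 − 2780) = 134 km.

134 km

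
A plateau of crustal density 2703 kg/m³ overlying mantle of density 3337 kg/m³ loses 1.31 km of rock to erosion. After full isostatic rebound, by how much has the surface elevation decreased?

0.249 km

Rebound u = e ρ_c/ρ_m = 1.31 km × 2703/3337 = 1.061 km.
Net surface drop = e − u = 1.31 km − 1.061 km = e (ρ_m − ρ_c)/ρ_m = 0.249 km.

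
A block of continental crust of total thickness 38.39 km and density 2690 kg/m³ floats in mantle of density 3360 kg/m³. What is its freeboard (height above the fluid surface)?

Floating equilibrium: submerged depth d = t ρ_obj/ρ_fluid = 38.39 km × 2690/3360 = 30.73 km.
Freeboard = t − d = 38.39 km − 30.73 km = 7.66 km.

7.66 km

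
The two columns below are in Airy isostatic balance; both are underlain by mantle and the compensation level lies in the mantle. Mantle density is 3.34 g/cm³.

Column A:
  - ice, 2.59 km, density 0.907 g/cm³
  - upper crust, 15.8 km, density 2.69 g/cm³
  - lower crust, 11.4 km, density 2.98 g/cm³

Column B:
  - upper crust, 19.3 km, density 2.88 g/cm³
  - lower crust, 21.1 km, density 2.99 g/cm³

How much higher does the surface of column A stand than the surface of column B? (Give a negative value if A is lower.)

For any compensation level in the mantle, the mantle terms cancel and isostasy reduces to e = (Σt_A − Σt_B) − (Σ(ρt)_A − Σ(ρt)_B) / ρ_m.
Σt_A = 29.79 km; Σt_B = 40.4 km; Σ(ρt)_A = 78.82313; Σ(ρt)_B = 118.673 (in km·g/cm³).
e = (29.79 − 40.4) − (78.82313 − 118.673) / 3.34 = 1.32 km.

1.32 km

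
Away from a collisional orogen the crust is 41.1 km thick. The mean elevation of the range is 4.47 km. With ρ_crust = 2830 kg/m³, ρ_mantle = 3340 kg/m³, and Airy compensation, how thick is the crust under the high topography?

70.4 km

Root depth r = h ρ_c / (ρ_m − ρ_c) = 4.47 km × 2830 / 510 = 24.8 km.
Total thickness = T + h + r = 41.1 km + 4.47 km + 24.8 km = 70.4 km.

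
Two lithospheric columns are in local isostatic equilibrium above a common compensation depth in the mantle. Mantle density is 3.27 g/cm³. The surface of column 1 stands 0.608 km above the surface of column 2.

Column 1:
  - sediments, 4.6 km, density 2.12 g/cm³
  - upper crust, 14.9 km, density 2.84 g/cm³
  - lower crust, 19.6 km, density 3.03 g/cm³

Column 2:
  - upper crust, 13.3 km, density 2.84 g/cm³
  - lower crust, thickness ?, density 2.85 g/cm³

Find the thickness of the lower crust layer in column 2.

Take the compensation level at the base of the deeper column (depth z_c below the surface of column 1) and equate Σ ρ_i t_i down to z_c; mantle fills any gap and the z_c terms cancel.
Column 1: 4.6×2.12 + 14.9×2.84 + 19.6×3.03 + (z_c − 39.1)×3.27
Column 2: 0.608×0 + 13.3×2.84 + x×2.85 + (z_c − 0.608 − 13.3 − x)×3.27
The z_c×3.27 term appears on both sides and cancels. Collect the known terms of each column as K = Σ(ρt)_known − 3.27 × (depth of known layers): K_1 = 111.456 − 3.27×39.1 = −16.401; K_2 = 37.772 − 3.27×(0.608 + 13.3) = −7.70716.
Balance: K_1 = K_2 − x×(3.27 − 2.85), so x = (K_2 − K_1)/(3.27 − 2.85) = 8.69384/0.42 = 20.7 km.

20.7 km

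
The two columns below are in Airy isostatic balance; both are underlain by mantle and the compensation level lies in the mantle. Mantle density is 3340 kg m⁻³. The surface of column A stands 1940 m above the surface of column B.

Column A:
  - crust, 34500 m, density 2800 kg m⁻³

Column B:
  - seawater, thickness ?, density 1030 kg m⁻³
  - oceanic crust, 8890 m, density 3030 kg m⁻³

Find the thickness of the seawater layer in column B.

Take the compensation level at the base of the deeper column (depth z_c below the surface of column A) and equate Σ ρ_i t_i down to z_c; mantle fills any gap and the z_c terms cancel.
Column A: 34500×2800 + (z_c − 34500)×3340
Column B: 1940×0 + x×1030 + 8890×3030 + (z_c − 1940 − 8890 − x)×3340
The z_c×3340 term appears on both sides and cancels. Collect the known terms of each column as K = Σ(ρt)_known − 3340 × (depth of known layers): K_A = 96600000 − 3340×34500 = −18630000; K_B = 26936700 − 3340×(1940 + 8890) = −9235500.
Balance: K_A = K_B − x×(3340 − 1030), so x = (K_B − K_A)/(3340 − 1030) = 9394500/2310 = 4070 m.

4070 m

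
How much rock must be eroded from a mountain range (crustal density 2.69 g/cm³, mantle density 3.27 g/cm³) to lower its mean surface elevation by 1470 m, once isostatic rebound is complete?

8290 m

Net drop Δ = e − u = e − e ρ_c/ρ_m = e (ρ_m − ρ_c)/ρ_m.
e = Δ ρ_m/(ρ_m − ρ_c) = 1470 m × 3.27/0.58 = 8290 m.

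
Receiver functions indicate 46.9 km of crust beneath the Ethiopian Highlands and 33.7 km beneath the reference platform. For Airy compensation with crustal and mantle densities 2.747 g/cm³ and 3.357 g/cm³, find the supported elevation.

2.4 km

Excess crust Δ = 46.9 km − 33.7 km = 13.2 km, split between elevation h and root r with h + r = Δ.
Airy balance ρ_c h = (ρ_m − ρ_c) r gives r = h ρ_c/(ρ_m − ρ_c), so h (1 + ρ_c/(ρ_m − ρ_c)) = Δ, i.e. h = Δ (ρ_m − ρ_c)/ρ_m.
h = 13.2 km × 0.61/3.357 = 2.4 km.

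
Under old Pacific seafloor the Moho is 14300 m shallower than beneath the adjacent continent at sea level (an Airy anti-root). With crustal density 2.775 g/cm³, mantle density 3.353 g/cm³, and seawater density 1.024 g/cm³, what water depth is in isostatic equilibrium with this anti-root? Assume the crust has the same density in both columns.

Replacing a thickness d of crust by seawater at the top must be balanced by replacing crust with mantle at the base: d (ρ_c − ρ_w) = a (ρ_m − ρ_c).
d = a (ρ_m − ρ_c)/(ρ_c − ρ_w) = 14300 m × 0.578/1.751 = 4720 m.

4720 m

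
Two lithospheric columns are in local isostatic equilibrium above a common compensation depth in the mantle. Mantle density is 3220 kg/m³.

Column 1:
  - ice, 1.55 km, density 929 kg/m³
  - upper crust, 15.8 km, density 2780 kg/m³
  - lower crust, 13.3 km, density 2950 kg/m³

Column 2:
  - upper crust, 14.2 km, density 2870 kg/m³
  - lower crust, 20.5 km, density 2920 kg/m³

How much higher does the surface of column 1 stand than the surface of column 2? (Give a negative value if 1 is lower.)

0.924 km

For any compensation level in the mantle, the mantle terms cancel and isostasy reduces to e = (Σt_1 − Σt_2) − (Σ(ρt)_1 − Σ(ρt)_2) / ρ_m.
Σt_1 = 30.65 km; Σt_2 = 34.7 km; Σ(ρt)_1 = 84598.95; Σ(ρt)_2 = 100614 (in km·kg/m³).
e = (30.65 − 34.7) − (84598.95 − 100614) / 3220 = 0.924 km.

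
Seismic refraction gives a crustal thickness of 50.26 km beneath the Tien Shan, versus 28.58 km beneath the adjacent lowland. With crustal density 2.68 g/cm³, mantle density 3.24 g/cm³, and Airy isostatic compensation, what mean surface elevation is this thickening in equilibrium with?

Excess crust Δ = 50.26 km − 28.58 km = 21.68 km, split between elevation h and root r with h + r = Δ.
Airy balance ρ_c h = (ρ_m − ρ_c) r gives r = h ρ_c/(ρ_m − ρ_c), so h (1 + ρ_c/(ρ_m − ρ_c)) = Δ, i.e. h = Δ (ρ_m − ρ_c)/ρ_m.
h = 21.68 km × 0.56/3.24 = 3.75 km.

3.75 km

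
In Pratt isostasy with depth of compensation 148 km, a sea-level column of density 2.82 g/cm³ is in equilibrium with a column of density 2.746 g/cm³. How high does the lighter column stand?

ρ_ref D = ρ (D + h) → h = D (ρ_ref − ρ)/ρ.
h = 148 km × (2.82 − 2.746)/2.746 = 3.99 km.

3.99 km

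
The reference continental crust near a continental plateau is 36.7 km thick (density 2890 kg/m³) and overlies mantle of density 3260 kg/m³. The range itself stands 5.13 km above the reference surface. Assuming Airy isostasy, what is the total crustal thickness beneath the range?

81.9 km

Root depth r = h ρ_c / (ρ_m − ρ_c) = 5.13 km × 2890 / 370 = 40.07 km.
Total thickness = T + h + r = 36.7 km + 5.13 km + 40.07 km = 81.9 km.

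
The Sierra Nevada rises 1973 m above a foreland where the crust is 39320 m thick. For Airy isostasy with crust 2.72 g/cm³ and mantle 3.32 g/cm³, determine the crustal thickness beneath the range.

50200 m

Root depth r = h ρ_c / (ρ_m − ρ_c) = 1973 m × 2.72 / 0.6 = 8944 m.
Total thickness = T + h + r = 39320 m + 1973 m + 8944 m = 50200 m.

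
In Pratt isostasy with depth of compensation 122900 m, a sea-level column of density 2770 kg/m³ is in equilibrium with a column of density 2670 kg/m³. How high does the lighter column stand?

4600 m

ρ_ref D = ρ (D + h) → h = D (ρ_ref − ρ)/ρ.
h = 122900 m × (2770 − 2670)/2670 = 4600 m.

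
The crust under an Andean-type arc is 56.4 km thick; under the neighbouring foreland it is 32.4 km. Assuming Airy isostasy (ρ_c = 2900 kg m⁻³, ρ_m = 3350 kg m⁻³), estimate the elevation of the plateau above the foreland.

Excess crust Δ = 56.4 km − 32.4 km = 24 km, split between elevation h and root r with h + r = Δ.
Airy balance ρ_c h = (ρ_m − ρ_c) r gives r = h ρ_c/(ρ_m − ρ_c), so h (1 + ρ_c/(ρ_m − ρ_c)) = Δ, i.e. h = Δ (ρ_m − ρ_c)/ρ_m.
h = 24 km × 450/3350 = 3.22 km.

3.22 km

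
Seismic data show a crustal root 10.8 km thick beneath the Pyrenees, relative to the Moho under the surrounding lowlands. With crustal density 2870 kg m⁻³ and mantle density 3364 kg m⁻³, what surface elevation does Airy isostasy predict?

1.86 km

For local isostatic compensation: ρ_c h = (ρ_m − ρ_c) r.
h = r (ρ_m − ρ_c) / ρ_c = 10.8 km × (3364 − 2870) / 2870 = 1.86 km.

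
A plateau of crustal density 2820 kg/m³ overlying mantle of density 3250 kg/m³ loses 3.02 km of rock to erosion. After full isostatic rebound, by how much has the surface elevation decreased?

Rebound u = e ρ_c/ρ_m = 3.02 km × 2820/3250 = 2.62 km.
Net surface drop = e − u = 3.02 km − 2.62 km = e (ρ_m − ρ_c)/ρ_m = 0.4 km.

0.4 km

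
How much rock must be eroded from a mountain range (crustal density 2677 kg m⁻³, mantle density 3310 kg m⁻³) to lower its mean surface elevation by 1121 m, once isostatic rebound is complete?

Net drop Δ = e − u = e − e ρ_c/ρ_m = e (ρ_m − ρ_c)/ρ_m.
e = Δ ρ_m/(ρ_m − ρ_c) = 1121 m × 3310/633 = 5860 m.

5860 m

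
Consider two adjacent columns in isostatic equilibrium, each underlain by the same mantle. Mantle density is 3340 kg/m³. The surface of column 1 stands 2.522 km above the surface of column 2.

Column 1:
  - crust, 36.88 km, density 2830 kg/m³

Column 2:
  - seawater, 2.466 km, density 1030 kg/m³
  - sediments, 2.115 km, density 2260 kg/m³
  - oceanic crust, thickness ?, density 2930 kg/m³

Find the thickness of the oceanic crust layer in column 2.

5.87 km

Take the compensation level at the base of the deeper column (depth z_c below the surface of column 1) and equate Σ ρ_i t_i down to z_c; mantle fills any gap and the z_c terms cancel.
Column 1: 36.88×2830 + (z_c − 36.88)×3340
Column 2: 2.522×0 + 2.466×1030 + 2.115×2260 + x×2930 + (z_c − 2.522 − 4.581 − x)×3340
The z_c×3340 term appears on both sides and cancels. Collect the known terms of each column as K = Σ(ρt)_known − 3340 × (depth of known layers): K_1 = 104370.4 − 3340×36.88 = −18808.8; K_2 = 7319.88 − 3340×(2.522 + 4.581) = −16404.14.
Balance: K_1 = K_2 − x×(3340 − 2930), so x = (K_2 − K_1)/(3340 − 2930) = 2404.66/410 = 5.87 km.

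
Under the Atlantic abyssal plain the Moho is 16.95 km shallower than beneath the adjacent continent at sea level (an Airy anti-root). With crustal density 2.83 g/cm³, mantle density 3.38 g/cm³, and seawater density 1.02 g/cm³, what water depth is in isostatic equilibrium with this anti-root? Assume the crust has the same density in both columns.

5.15 km

Replacing a thickness d of crust by seawater at the top must be balanced by replacing crust with mantle at the base: d (ρ_c − ρ_w) = a (ρ_m − ρ_c).
d = a (ρ_m − ρ_c)/(ρ_c − ρ_w) = 16.95 km × 0.55/1.81 = 5.15 km.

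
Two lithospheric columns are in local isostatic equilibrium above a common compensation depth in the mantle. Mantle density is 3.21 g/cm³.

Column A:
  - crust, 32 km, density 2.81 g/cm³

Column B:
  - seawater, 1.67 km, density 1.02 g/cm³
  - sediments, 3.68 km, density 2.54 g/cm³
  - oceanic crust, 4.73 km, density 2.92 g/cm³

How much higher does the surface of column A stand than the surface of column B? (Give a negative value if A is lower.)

1.65 km

For any compensation level in the mantle, the mantle terms cancel and isostasy reduces to e = (Σt_A − Σt_B) − (Σ(ρt)_A − Σ(ρt)_B) / ρ_m.
Σt_A = 32 km; Σt_B = 10.08 km; Σ(ρt)_A = 89.92; Σ(ρt)_B = 24.8622 (in km·g/cm³).
e = (32 − 10.08) − (89.92 − 24.8622) / 3.21 = 1.65 km.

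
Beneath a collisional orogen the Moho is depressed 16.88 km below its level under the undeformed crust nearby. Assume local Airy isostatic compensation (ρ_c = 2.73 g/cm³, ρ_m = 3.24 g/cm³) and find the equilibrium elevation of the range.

In Airy isostatic equilibrium: ρ_c h = (ρ_m − ρ_c) r.
h = r (ρ_m − ρ_c) / ρ_c = 16.88 km × (3.24 − 2.73) / 2.73 = 3.15 km.

3.15 km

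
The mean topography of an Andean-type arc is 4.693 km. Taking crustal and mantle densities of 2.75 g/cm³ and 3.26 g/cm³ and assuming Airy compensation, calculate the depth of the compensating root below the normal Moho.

Balancing pressure at the compensation depth: the weight of the topography is balanced by the buoyancy of the root, ρ_c h = (ρ_m − ρ_c) r.
r = h · ρ_c / (ρ_m − ρ_c) = 4.693 km × 2.75 / (3.26 − 2.75) = 25.3 km.

25.3 km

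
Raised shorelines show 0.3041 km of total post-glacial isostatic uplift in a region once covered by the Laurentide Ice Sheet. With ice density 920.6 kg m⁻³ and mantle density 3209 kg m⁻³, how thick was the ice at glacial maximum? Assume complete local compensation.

1.06 km

u = t ρ_ice/ρ_m → t = u ρ_m/ρ_ice = 0.3041 km × 3209/920.6 = 1.06 km.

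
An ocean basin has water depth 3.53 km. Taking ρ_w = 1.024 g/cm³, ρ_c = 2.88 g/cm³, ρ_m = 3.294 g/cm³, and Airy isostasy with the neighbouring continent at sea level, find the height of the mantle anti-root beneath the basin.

In Airy isostatic equilibrium: replacing crust with seawater at the top is compensated by replacing crust with mantle at the base: d (ρ_c − ρ_w) = a (ρ_m − ρ_c).
a = d (ρ_c − ρ_w)/(ρ_m − ρ_c) = 3.53 km × 1.856/0.414 = 15.8 km.

15.8 km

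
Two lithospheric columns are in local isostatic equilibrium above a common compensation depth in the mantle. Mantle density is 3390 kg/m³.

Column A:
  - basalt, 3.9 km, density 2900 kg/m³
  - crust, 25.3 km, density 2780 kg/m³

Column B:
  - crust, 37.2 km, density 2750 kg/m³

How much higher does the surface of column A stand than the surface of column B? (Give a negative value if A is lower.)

−1.91 km

For any compensation level in the mantle, the mantle terms cancel and isostasy reduces to e = (Σt_A − Σt_B) − (Σ(ρt)_A − Σ(ρt)_B) / ρ_m.
Σt_A = 29.2 km; Σt_B = 37.2 km; Σ(ρt)_A = 81644; Σ(ρt)_B = 102300 (in km·kg/m³).
e = (29.2 − 37.2) − (81644 − 102300) / 3390 = −1.91 km.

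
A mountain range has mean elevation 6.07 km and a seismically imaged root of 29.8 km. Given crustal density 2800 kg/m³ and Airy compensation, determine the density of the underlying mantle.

3370 kg/m³

Airy balance: ρ_c h = (ρ_m − ρ_c) r → ρ_m = ρ_c (1 + h/r).
ρ_m = 2800 × (1 + 6.07 km/29.8 km) = 3370 kg/m³.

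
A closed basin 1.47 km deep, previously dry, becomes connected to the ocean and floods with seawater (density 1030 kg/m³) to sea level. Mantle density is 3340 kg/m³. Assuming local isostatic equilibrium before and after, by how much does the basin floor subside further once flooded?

After flooding the water column is d + s deep. Its weight must equal the weight of mantle displaced by the extra subsidence s: (d + s) ρ_w = s ρ_m.
s = d ρ_w / (ρ_m − ρ_w) = 1.47 km × 1030/(3340 − 1030) = 0.655 km.

0.655 km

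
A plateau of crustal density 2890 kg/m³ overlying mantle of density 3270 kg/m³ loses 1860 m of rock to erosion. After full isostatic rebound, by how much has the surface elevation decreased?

Rebound u = e ρ_c/ρ_m = 1860 m × 2890/3270 = 1644 m.
Net surface drop = e − u = 1860 m − 1644 m = e (ρ_m − ρ_c)/ρ_m = 216 m.

216 m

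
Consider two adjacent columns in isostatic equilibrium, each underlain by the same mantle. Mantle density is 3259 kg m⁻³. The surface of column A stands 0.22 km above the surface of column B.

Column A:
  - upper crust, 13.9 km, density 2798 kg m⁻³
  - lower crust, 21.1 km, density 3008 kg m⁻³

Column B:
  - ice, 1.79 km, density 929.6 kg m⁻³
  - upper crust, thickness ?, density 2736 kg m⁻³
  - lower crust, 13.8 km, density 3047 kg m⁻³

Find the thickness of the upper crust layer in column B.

Take the compensation level at the base of the deeper column (depth z_c below the surface of column A) and equate Σ ρ_i t_i down to z_c; mantle fills any gap and the z_c terms cancel.
Column A: 13.9×2798 + 21.1×3008 + (z_c − 35)×3259
Column B: 0.22×0 + 1.79×929.6 + x×2736 + 13.8×3047 + (z_c − 0.22 − 15.59 − x)×3259
The z_c×3259 term appears on both sides and cancels. Collect the known terms of each column as K = Σ(ρt)_known − 3259 × (depth of known layers): K_A = 102361 − 3259×35 = −11704; K_B = 43712.584 − 3259×(0.22 + 15.59) = −7812.206.
Balance: K_A = K_B − x×(3259 − 2736), so x = (K_B − K_A)/(3259 − 2736) = 3891.79/523 = 7.44 km.

7.44 km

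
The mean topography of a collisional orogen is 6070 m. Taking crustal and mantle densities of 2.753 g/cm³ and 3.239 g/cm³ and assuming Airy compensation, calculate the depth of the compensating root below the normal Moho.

34400 m

Balancing pressure at the compensation depth: the weight of the topography is balanced by the buoyancy of the root, ρ_c h = (ρ_m − ρ_c) r.
r = h · ρ_c / (ρ_m − ρ_c) = 6070 m × 2.753 / (3.239 − 2.753) = 34400 m.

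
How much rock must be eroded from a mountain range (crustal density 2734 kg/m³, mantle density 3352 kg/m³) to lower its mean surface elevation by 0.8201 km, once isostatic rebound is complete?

4.45 km

Net drop Δ = e − u = e − e ρ_c/ρ_m = e (ρ_m − ρ_c)/ρ_m.
e = Δ ρ_m/(ρ_m − ρ_c) = 0.8201 km × 3352/618 = 4.45 km.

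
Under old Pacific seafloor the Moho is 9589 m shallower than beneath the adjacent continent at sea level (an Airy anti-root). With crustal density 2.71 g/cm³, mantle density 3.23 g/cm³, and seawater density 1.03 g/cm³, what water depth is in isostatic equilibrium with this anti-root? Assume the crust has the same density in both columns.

Replacing a thickness d of crust by seawater at the top must be balanced by replacing crust with mantle at the base: d (ρ_c − ρ_w) = a (ρ_m − ρ_c).
d = a (ρ_m − ρ_c)/(ρ_c − ρ_w) = 9589 m × 0.52/1.68 = 2970 m.

2970 m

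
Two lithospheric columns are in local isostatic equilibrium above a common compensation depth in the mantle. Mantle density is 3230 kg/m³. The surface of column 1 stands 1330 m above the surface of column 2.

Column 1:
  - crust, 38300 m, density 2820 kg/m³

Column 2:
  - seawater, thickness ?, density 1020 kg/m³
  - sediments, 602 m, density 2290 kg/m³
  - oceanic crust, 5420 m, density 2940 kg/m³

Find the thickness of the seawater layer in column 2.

4190 m

Take the compensation level at the base of the deeper column (depth z_c below the surface of column 1) and equate Σ ρ_i t_i down to z_c; mantle fills any gap and the z_c terms cancel.
Column 1: 38300×2820 + (z_c − 38300)×3230
Column 2: 1330×0 + x×1020 + 602×2290 + 5420×2940 + (z_c − 1330 − 6022 − x)×3230
The z_c×3230 term appears on both sides and cancels. Collect the known terms of each column as K = Σ(ρt)_known − 3230 × (depth of known layers): K_1 = 108006000 − 3230×38300 = −15703000; K_2 = 17313380 − 3230×(1330 + 6022) = −6433580.
Balance: K_1 = K_2 − x×(3230 − 1020), so x = (K_2 − K_1)/(3230 − 1020) = 9269420/2210 = 4190 m.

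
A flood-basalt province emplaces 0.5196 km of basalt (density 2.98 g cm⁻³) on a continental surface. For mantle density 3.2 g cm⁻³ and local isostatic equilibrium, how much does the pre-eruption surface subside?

Subaerial loading: s = t ρ_load / ρ_m.
s = 0.5196 km × 2.98/3.2 = 0.484 km.

0.484 km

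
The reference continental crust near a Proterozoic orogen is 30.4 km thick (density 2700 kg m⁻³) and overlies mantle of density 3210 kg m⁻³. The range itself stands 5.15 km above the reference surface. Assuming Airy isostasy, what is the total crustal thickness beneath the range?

62.8 km

Root depth r = h ρ_c / (ρ_m − ρ_c) = 5.15 km × 2700 / 510 = 27.26 km.
Total thickness = T + h + r = 30.4 km + 5.15 km + 27.26 km = 62.8 km.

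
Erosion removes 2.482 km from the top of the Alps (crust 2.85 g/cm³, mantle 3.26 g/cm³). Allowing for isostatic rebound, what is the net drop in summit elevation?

Rebound u = e ρ_c/ρ_m = 2.482 km × 2.85/3.26 = 2.17 km.
Net surface drop = e − u = 2.482 km − 2.17 km = e (ρ_m − ρ_c)/ρ_m = 0.312 km.

0.312 km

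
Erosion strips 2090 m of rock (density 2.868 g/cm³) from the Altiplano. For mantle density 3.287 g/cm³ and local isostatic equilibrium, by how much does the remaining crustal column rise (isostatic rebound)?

1820 m

Unloading: uplift u = e ρ_c/ρ_m = 2090 m × 2.868/3.287 = 1820 m.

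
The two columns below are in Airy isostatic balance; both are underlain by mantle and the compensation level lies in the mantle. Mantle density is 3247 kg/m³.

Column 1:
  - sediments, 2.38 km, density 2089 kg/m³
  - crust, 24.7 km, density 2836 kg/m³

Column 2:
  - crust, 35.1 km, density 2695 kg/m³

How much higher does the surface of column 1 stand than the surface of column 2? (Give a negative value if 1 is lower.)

−1.99 km

For any compensation level in the mantle, the mantle terms cancel and isostasy reduces to e = (Σt_1 − Σt_2) − (Σ(ρt)_1 − Σ(ρt)_2) / ρ_m.
Σt_1 = 27.08 km; Σt_2 = 35.1 km; Σ(ρt)_1 = 75021.02; Σ(ρt)_2 = 94594.5 (in km·kg/m³).
e = (27.08 − 35.1) − (75021.02 − 94594.5) / 3247 = −1.99 km.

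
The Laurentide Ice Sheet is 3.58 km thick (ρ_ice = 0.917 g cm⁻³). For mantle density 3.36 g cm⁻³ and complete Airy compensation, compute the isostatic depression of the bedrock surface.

0.977 km

In Airy isostatic equilibrium: the ice load ρ_ice t is balanced by mantle displaced below, ρ_m s.
s = t ρ_ice / ρ_m = 3.58 km × 0.917/3.36 = 0.977 km.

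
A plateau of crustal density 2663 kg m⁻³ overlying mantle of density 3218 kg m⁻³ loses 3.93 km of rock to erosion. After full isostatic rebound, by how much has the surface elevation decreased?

0.678 km

Rebound u = e ρ_c/ρ_m = 3.93 km × 2663/3218 = 3.252 km.
Net surface drop = e − u = 3.93 km − 3.252 km = e (ρ_m − ρ_c)/ρ_m = 0.678 km.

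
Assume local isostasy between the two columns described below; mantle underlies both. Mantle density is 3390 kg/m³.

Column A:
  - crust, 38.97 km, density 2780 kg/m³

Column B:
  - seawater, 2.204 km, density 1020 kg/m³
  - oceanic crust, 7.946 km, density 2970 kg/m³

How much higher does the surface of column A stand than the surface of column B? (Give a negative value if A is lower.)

For any compensation level in the mantle, the mantle terms cancel and isostasy reduces to e = (Σt_A − Σt_B) − (Σ(ρt)_A − Σ(ρt)_B) / ρ_m.
Σt_A = 38.97 km; Σt_B = 10.15 km; Σ(ρt)_A = 108336.6; Σ(ρt)_B = 25847.7 (in km·kg/m³).
e = (38.97 − 10.15) − (108336.6 − 25847.7) / 3390 = 4.49 km.

4.49 km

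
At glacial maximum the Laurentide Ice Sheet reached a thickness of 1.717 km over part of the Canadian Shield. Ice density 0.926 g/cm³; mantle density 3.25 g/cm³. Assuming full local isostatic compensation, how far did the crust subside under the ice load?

For local isostatic compensation: the ice load ρ_ice t is balanced by mantle displaced below, ρ_m s.
s = t ρ_ice / ρ_m = 1.717 km × 0.926/3.25 = 0.489 km.

0.489 km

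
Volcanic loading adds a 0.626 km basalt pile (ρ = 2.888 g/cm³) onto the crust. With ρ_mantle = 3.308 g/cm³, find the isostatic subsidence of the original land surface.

Subaerial loading: s = t ρ_load / ρ_m.
s = 0.626 km × 2.888/3.308 = 0.547 km.

0.547 km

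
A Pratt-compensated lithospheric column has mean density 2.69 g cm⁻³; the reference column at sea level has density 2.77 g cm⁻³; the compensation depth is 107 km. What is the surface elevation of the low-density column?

ρ_ref D = ρ (D + h) → h = D (ρ_ref − ρ)/ρ.
h = 107 km × (2.77 − 2.69)/2.69 = 3.18 km.

3.18 km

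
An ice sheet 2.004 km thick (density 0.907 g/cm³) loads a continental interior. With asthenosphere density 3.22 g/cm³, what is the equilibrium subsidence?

0.564 km

Equating mass per unit area of the two columns: the ice load ρ_ice t is balanced by mantle displaced below, ρ_m s.
s = t ρ_ice / ρ_m = 2.004 km × 0.907/3.22 = 0.564 km.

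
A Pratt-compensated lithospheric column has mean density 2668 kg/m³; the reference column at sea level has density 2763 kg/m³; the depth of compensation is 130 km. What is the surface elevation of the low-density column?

ρ_ref D = ρ (D + h) → h = D (ρ_ref − ρ)/ρ.
h = 130 km × (2763 − 2668)/2668 = 4.63 km.

4.63 km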